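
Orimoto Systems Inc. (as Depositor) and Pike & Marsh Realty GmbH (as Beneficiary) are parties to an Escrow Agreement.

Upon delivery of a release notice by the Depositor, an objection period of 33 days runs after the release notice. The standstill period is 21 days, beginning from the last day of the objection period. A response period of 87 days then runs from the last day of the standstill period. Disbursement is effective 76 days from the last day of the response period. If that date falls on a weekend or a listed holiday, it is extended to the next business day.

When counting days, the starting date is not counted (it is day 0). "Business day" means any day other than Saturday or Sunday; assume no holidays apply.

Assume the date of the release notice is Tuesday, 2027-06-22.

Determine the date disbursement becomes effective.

The last day of the objection period: 2027-06-22 + 33 days = 2027-07-25.
The last day of the standstill period: 2027-07-25 + 21 days = 2027-08-15.
The last day of the response period: 87 calendar days after 2027-08-15 is 2027-11-10.
Adding 76 calendar days to 2027-11-10 gives 2028-01-25, which is the date disbursement becomes effective. 2028-01-25 is a Tuesday, so no roll-forward applies.

2028-01-25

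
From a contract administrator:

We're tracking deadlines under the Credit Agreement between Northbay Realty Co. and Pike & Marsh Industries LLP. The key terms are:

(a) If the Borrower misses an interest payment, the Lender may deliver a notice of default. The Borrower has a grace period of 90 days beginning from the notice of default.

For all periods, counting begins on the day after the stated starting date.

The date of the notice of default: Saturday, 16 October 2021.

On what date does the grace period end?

The last day of the grace period: 90 calendar days after 16 October 2021 is 14 January 2022.

14 January 2022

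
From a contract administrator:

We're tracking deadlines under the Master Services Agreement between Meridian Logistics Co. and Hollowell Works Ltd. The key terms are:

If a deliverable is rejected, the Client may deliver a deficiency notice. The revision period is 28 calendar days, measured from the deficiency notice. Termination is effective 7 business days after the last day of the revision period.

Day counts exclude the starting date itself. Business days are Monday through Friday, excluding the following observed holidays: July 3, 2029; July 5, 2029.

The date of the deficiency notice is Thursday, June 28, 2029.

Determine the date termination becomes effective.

The last day of the revision period: June 28, 2029 + 28 days = July 26, 2029.
The date termination becomes effective: 7 business days after Thursday, July 26, 2029, skipping weekends — Jul 27, Jul 30, Jul 31, Aug 1, Aug 2, Aug 3, Aug 6 — lands on Monday, August 6, 2029.

August 6, 2029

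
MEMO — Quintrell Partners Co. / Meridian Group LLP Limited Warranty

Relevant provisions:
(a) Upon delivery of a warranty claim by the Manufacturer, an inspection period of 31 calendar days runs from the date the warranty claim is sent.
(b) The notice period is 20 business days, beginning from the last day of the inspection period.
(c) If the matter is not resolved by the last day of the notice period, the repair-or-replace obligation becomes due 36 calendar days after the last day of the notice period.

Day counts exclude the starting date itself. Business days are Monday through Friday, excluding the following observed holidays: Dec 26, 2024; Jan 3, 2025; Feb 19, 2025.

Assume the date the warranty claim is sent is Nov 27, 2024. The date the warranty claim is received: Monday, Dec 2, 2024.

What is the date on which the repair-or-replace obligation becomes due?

Mar 4, 2025

The last day of the inspection period: Nov 27, 2024 + 31 days = Dec 28, 2024.
From Saturday, Dec 28, 2024, 20 business days (Dec 30, Dec 31, Jan 1, Jan 2, …, Jan 23, Jan 24, Jan 27, skipping weekends and the listed holiday on Jan 3) brings us to Monday, Jan 27, 2025, which is the last day of the notice period.
The date on which the repair-or-replace obligation becomes due: 36 calendar days after Jan 27, 2025 is Mar 4, 2025.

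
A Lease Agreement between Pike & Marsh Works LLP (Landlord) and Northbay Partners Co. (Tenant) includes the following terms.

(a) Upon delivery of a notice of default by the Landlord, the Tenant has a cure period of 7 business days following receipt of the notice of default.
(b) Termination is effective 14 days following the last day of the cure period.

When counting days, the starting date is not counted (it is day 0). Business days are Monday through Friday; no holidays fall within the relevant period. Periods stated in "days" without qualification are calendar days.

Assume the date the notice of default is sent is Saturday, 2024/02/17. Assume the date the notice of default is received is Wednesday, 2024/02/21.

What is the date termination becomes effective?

The last day of the cure period: 7 business days after Wednesday, 2024/02/21, skipping weekends — Feb 22, Feb 23, Feb 26, Feb 27, Feb 28, Feb 29, Mar 1 — lands on Friday, 2024/03/01.
The date termination becomes effective: 2024/03/01 + 14 days = 2024/03/15.

2024/03/15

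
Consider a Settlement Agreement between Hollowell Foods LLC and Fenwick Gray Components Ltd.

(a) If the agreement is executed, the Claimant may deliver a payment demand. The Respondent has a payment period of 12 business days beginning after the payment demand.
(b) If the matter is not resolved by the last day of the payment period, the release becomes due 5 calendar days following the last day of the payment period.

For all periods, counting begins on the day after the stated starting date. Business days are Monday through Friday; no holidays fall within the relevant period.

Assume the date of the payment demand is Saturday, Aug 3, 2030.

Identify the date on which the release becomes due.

Aug 25, 2030

The last day of the payment period: 12 business days after Saturday, Aug 3, 2030, skipping weekends — Aug 5, Aug 6, Aug 7, Aug 8, …, Aug 16, Aug 19, Aug 20 — lands on Tuesday, Aug 20, 2030.
The date on which the release becomes due: Aug 20, 2030 + 5 days = Aug 25, 2030.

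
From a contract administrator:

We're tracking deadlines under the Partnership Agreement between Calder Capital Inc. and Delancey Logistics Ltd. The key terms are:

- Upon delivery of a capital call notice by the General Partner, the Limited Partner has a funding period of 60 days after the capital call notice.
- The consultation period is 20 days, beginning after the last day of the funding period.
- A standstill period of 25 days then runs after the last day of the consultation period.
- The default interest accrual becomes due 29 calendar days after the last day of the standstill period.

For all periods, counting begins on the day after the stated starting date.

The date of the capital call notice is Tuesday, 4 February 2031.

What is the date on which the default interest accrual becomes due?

18 June 2031

Adding 60 calendar days to 4 February 2031 gives 5 April 2031, which is the last day of the funding period.
The last day of the consultation period: 5 April 2031 + 20 days = 25 April 2031.
Adding 25 calendar days to 25 April 2031 gives 20 May 2031, which is the last day of the standstill period.
The date on which the default interest accrual becomes due: 20 May 2031 + 29 days = 18 June 2031.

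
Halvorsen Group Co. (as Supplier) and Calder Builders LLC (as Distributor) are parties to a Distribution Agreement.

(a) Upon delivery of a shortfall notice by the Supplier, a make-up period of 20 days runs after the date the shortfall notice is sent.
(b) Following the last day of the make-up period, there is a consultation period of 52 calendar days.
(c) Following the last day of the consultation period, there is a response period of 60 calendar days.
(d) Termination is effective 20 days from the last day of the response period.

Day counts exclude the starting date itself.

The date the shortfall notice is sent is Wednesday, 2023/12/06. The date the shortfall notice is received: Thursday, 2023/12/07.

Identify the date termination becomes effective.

The last day of the make-up period: 2023/12/06 + 20 days = 2023/12/26.
The last day of the consultation period: 2023/12/26 + 52 days = 2024/02/16.
The last day of the response period: 2024/02/16 + 60 days = 2024/04/16.
The date termination becomes effective: 2024/04/16 + 20 days = 2024/05/06.

2024/05/06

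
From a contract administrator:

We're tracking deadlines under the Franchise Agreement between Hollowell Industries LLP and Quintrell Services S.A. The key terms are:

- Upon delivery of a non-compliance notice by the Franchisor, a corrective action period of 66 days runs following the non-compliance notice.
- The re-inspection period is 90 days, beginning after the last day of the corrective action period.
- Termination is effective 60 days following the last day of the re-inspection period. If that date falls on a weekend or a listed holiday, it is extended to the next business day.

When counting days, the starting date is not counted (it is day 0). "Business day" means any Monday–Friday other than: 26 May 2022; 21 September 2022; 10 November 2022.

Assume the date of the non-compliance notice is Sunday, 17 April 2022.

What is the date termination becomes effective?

The last day of the corrective action period: 66 calendar days after 17 April 2022 is 22 June 2022.
The last day of the re-inspection period: 22 June 2022 + 90 days = 20 September 2022.
The date termination becomes effective: 20 September 2022 + 60 days = 19 November 2022. That falls on a Saturday, so it rolls to the next business day, Monday, 21 November 2022.

21 November 2022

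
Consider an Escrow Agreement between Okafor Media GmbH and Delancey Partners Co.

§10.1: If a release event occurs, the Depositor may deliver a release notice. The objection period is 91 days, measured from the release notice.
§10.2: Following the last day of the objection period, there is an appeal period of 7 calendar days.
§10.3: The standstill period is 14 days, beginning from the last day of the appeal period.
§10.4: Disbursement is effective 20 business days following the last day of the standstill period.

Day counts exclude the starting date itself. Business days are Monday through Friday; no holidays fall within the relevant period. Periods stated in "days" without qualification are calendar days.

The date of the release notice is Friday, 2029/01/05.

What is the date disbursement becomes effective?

The last day of the objection period: 91 calendar days after 2029/01/05 is 2029/04/06.
Adding 7 calendar days to 2029/04/06 gives 2029/04/13, which is the last day of the appeal period.
The last day of the standstill period: 14 calendar days after 2029/04/13 is 2029/04/27.
From Friday, 2029/04/27, 20 business days (Apr 30, May 1, May 2, May 3, …, May 23, May 24, May 25, skipping weekends) brings us to Friday, 2029/05/25, which is the date disbursement becomes effective.

2029/05/25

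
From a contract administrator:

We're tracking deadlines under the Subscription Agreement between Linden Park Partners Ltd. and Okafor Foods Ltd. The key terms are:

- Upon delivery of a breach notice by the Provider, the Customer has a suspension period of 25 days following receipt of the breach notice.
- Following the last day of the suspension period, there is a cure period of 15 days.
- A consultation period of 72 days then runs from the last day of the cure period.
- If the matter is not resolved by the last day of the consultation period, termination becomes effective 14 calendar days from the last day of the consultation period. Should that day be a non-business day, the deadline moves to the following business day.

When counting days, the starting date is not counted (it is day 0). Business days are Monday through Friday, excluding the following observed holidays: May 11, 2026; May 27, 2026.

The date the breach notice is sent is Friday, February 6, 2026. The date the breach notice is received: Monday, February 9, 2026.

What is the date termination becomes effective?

June 15, 2026

Adding 25 calendar days to February 9, 2026 gives March 6, 2026, which is the last day of the suspension period.
The last day of the cure period: 15 calendar days after March 6, 2026 is March 21, 2026.
The last day of the consultation period: March 21, 2026 + 72 days = June 1, 2026.
Adding 14 calendar days to June 1, 2026 gives June 15, 2026, which is the date termination becomes effective. June 15, 2026 is a Monday and is not a listed holiday, so no roll-forward applies.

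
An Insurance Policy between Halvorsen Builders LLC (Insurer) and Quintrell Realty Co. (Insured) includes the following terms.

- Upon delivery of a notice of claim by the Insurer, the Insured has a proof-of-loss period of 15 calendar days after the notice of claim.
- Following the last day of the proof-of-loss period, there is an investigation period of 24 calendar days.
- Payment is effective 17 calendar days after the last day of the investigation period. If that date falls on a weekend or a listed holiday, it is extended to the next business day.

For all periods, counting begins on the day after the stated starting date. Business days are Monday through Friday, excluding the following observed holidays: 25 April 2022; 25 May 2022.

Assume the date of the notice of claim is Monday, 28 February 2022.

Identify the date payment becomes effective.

The last day of the proof-of-loss period: 28 February 2022 + 15 days = 15 March 2022.
The last day of the investigation period: 24 calendar days after 15 March 2022 is 8 April 2022.
Adding 17 calendar days to 8 April 2022 gives 25 April 2022, which is the date payment becomes effective. That falls on Monday, a listed holiday, so it rolls to the next business day, Tuesday, 26 April 2022.

26 April 2022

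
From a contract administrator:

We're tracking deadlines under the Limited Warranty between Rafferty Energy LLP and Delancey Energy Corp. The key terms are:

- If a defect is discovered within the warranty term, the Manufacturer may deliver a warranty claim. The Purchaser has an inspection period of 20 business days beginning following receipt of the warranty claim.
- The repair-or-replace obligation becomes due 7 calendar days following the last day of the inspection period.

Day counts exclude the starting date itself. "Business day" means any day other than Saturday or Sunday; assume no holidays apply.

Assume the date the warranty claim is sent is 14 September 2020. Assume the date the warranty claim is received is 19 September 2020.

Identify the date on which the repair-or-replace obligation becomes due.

The last day of the inspection period: counting 20 business days from Saturday, 19 September 2020 (Sep 21, Sep 22, Sep 23, Sep 24, …, Oct 14, Oct 15, Oct 16, skipping weekends) reaches Friday, 16 October 2020.
The date on which the repair-or-replace obligation becomes due: 7 calendar days after 16 October 2020 is 23 October 2020.

23 October 2020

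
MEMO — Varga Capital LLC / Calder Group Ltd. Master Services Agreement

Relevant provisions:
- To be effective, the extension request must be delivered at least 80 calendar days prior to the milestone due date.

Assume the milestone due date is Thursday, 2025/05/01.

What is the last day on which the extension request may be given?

2025/02/10

Counting back 80 calendar days from 2025/05/01 gives 2025/02/10.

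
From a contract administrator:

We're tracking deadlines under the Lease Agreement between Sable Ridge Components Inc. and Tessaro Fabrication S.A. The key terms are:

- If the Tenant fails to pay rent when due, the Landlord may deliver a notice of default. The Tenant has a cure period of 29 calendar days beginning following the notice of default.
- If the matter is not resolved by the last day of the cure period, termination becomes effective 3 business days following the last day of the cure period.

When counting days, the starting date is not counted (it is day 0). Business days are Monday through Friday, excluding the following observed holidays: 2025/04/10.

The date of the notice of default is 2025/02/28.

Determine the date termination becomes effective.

The last day of the cure period: 2025/02/28 + 29 days = 2025/03/29.
The date termination becomes effective: counting 3 business days from Saturday, 2025/03/29 (Mar 31, Apr 1, Apr 2, skipping weekends) reaches Wednesday, 2025/04/02.

2025/04/02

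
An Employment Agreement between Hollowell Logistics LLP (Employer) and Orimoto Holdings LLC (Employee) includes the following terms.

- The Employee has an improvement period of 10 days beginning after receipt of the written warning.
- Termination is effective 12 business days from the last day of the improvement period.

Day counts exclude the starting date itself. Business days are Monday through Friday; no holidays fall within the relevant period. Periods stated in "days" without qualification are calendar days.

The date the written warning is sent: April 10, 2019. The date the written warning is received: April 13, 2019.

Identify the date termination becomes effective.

The last day of the improvement period: 10 calendar days after April 13, 2019 is April 23, 2019.
The date termination becomes effective: counting 12 business days from Tuesday, April 23, 2019 (Apr 24, Apr 25, Apr 26, Apr 29, …, May 7, May 8, May 9, skipping weekends) reaches Thursday, May 9, 2019.

May 9, 2019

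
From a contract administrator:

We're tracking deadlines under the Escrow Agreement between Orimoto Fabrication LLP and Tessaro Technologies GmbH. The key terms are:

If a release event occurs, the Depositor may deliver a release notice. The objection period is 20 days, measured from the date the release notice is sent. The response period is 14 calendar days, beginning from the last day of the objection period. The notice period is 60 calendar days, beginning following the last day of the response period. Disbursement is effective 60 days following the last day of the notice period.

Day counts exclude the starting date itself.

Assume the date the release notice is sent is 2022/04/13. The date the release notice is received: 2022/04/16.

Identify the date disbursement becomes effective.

Adding 20 calendar days to 2022/04/13 gives 2022/05/03, which is the last day of the objection period.
The last day of the response period: 2022/05/03 + 14 days = 2022/05/17.
The last day of the notice period: 60 calendar days after 2022/05/17 is 2022/07/16.
The date disbursement becomes effective: 60 calendar days after 2022/07/16 is 2022/09/14.

2022/09/14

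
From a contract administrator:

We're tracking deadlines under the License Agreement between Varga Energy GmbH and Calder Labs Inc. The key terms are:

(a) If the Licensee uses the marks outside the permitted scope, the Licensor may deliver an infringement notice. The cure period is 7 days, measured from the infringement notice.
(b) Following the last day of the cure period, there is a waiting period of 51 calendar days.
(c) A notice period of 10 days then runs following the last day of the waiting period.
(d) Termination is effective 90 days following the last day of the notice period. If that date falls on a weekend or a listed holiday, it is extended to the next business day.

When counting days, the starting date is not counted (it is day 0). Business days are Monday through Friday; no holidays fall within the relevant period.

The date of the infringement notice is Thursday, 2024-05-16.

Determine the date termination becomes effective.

2024-10-21

The last day of the cure period: 2024-05-16 + 7 days = 2024-05-23.
Adding 51 calendar days to 2024-05-23 gives 2024-07-13, which is the last day of the waiting period.
The last day of the notice period: 10 calendar days after 2024-07-13 is 2024-07-23.
The date termination becomes effective: 90 calendar days after 2024-07-23 is 2024-10-21. 2024-10-21 is a Monday, so no roll-forward applies.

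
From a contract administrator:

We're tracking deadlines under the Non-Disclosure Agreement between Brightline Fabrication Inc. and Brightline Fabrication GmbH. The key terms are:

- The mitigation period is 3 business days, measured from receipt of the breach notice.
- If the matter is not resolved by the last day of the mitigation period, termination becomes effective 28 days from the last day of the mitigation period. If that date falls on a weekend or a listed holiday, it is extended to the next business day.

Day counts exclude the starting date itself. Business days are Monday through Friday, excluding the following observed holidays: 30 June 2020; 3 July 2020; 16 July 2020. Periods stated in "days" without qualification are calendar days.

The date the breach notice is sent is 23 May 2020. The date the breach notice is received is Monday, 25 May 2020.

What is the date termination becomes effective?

25 June 2020

The last day of the mitigation period: counting 3 business days from Monday, 25 May 2020 (May 26, May 27, May 28, skipping weekends) reaches Thursday, 28 May 2020.
Adding 28 calendar days to 28 May 2020 gives 25 June 2020, which is the date termination becomes effective. 25 June 2020 is a Thursday and is not a listed holiday, so no roll-forward applies.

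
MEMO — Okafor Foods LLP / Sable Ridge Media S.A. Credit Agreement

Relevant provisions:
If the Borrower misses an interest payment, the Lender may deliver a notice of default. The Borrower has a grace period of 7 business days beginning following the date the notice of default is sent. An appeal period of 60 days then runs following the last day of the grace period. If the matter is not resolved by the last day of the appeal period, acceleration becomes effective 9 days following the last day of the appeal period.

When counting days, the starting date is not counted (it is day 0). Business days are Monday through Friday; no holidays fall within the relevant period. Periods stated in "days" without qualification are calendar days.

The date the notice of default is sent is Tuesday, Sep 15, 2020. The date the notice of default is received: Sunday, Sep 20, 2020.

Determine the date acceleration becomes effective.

The last day of the grace period: counting 7 business days from Tuesday, Sep 15, 2020 (Sep 16, Sep 17, Sep 18, Sep 21, Sep 22, Sep 23, Sep 24, skipping weekends) reaches Thursday, Sep 24, 2020.
The last day of the appeal period: 60 calendar days after Sep 24, 2020 is Nov 23, 2020.
The date acceleration becomes effective: Nov 23, 2020 + 9 days = Dec 2, 2020.

Dec 2, 2020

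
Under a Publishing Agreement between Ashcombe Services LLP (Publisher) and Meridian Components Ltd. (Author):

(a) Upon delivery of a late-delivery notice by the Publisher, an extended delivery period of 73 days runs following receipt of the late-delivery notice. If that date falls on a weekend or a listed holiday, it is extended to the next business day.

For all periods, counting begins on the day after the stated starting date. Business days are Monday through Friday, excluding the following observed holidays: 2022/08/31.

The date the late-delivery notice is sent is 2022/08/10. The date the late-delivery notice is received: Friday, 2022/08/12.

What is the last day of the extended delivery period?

2022/10/24

Adding 73 calendar days to 2022/08/12 gives 2022/10/24, which is the last day of the extended delivery period. 2022/10/24 is a Monday and is not a listed holiday, so no roll-forward applies.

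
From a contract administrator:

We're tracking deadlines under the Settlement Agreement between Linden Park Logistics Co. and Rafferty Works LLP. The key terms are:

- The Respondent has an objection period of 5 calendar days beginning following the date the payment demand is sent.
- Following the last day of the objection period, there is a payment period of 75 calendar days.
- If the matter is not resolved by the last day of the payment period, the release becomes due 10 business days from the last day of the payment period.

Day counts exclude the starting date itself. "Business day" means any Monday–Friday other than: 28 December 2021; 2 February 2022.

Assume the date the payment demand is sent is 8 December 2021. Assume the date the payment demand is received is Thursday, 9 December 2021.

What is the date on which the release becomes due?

Adding 5 calendar days to 8 December 2021 gives 13 December 2021, which is the last day of the objection period.
The last day of the payment period: 75 calendar days after 13 December 2021 is 26 February 2022.
The date on which the release becomes due: 10 business days after Saturday, 26 February 2022, skipping weekends — Feb 28, Mar 1, Mar 2, Mar 3, Mar 4, Mar 7, Mar 8, Mar 9, Mar 10, Mar 11 — lands on Friday, 11 March 2022.

11 March 2022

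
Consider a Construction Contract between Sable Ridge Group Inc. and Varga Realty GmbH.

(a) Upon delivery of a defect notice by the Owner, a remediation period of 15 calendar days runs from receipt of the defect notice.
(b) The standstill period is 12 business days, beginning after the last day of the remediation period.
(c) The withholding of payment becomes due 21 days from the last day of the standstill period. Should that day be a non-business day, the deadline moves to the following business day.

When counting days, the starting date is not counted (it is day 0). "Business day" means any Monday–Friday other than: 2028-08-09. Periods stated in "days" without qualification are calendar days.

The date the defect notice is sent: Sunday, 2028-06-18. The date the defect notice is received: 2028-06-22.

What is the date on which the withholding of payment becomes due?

Adding 15 calendar days to 2028-06-22 gives 2028-07-07, which is the last day of the remediation period.
The last day of the standstill period: counting 12 business days from Friday, 2028-07-07 (Jul 10, Jul 11, Jul 12, Jul 13, …, Jul 21, Jul 24, Jul 25, skipping weekends) reaches Tuesday, 2028-07-25.
The date on which the withholding of payment becomes due: 2028-07-25 + 21 days = 2028-08-15. 2028-08-15 is a Tuesday and is not a listed holiday, so no roll-forward applies.

2028-08-15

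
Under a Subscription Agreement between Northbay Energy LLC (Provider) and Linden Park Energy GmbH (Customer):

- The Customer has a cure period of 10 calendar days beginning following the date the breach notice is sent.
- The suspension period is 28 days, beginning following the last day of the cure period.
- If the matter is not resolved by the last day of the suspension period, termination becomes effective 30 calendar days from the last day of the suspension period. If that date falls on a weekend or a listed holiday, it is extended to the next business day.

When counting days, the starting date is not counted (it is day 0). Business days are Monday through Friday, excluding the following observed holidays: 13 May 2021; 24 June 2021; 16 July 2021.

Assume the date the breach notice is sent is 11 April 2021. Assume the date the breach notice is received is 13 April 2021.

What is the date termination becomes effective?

The last day of the cure period: 10 calendar days after 11 April 2021 is 21 April 2021.
The last day of the suspension period: 21 April 2021 + 28 days = 19 May 2021.
Adding 30 calendar days to 19 May 2021 gives 18 June 2021, which is the date termination becomes effective. 18 June 2021 is a Friday and is not a listed holiday, so no roll-forward applies.

18 June 2021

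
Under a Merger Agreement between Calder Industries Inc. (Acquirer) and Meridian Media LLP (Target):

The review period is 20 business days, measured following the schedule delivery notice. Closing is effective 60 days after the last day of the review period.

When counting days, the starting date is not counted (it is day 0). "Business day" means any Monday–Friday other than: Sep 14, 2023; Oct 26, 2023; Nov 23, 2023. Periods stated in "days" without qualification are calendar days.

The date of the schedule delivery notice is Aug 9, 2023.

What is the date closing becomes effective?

Nov 5, 2023

From Wednesday, Aug 9, 2023, 20 business days (Aug 10, Aug 11, Aug 14, Aug 15, …, Sep 4, Sep 5, Sep 6, skipping weekends) brings us to Wednesday, Sep 6, 2023, which is the last day of the review period.
The date closing becomes effective: Sep 6, 2023 + 60 days = Nov 5, 2023.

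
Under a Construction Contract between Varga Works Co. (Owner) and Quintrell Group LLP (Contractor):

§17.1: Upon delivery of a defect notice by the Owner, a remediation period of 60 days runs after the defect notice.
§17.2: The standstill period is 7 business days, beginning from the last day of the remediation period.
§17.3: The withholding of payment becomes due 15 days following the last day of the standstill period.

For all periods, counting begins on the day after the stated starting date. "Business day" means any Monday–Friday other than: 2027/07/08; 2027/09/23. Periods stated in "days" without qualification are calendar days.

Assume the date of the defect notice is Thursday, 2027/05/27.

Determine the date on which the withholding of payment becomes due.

The last day of the remediation period: 60 calendar days after 2027/05/27 is 2027/07/26.
The last day of the standstill period: counting 7 business days from Monday, 2027/07/26 (Jul 27, Jul 28, Jul 29, Jul 30, Aug 2, Aug 3, Aug 4, skipping weekends) reaches Wednesday, 2027/08/04.
Adding 15 calendar days to 2027/08/04 gives 2027/08/19, which is the date on which the withholding of payment becomes due.

2027/08/19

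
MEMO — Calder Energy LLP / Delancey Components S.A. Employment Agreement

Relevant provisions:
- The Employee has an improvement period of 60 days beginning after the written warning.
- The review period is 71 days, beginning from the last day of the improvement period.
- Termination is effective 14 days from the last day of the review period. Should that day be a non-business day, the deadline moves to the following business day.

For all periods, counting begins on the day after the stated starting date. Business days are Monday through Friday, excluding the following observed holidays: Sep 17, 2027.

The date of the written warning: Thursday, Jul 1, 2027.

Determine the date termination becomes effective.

The last day of the improvement period: Jul 1, 2027 + 60 days = Aug 30, 2027.
Adding 71 calendar days to Aug 30, 2027 gives Nov 9, 2027, which is the last day of the review period.
The date termination becomes effective: Nov 9, 2027 + 14 days = Nov 23, 2027. Nov 23, 2027 is a Tuesday and is not a listed holiday, so no roll-forward applies.

Nov 23, 2027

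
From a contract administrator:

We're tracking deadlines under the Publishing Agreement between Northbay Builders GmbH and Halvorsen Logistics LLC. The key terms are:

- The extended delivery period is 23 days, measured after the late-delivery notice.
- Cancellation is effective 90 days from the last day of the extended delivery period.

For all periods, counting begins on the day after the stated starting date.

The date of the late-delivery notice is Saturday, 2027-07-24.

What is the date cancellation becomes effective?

Adding 23 calendar days to 2027-07-24 gives 2027-08-16, which is the last day of the extended delivery period.
Adding 90 calendar days to 2027-08-16 gives 2027-11-14, which is the date cancellation becomes effective.

2027-11-14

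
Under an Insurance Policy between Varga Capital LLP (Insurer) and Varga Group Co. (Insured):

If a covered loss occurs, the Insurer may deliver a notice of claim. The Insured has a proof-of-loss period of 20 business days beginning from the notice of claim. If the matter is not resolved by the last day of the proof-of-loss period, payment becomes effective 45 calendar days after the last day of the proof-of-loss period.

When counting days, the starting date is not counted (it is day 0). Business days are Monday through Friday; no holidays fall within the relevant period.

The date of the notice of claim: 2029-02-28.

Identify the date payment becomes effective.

The last day of the proof-of-loss period: 20 business days after Wednesday, 2029-02-28, skipping weekends — Mar 1, Mar 2, Mar 5, Mar 6, …, Mar 26, Mar 27, Mar 28 — lands on Wednesday, 2029-03-28.
The date payment becomes effective: 2029-03-28 + 45 days = 2029-05-12.

2029-05-12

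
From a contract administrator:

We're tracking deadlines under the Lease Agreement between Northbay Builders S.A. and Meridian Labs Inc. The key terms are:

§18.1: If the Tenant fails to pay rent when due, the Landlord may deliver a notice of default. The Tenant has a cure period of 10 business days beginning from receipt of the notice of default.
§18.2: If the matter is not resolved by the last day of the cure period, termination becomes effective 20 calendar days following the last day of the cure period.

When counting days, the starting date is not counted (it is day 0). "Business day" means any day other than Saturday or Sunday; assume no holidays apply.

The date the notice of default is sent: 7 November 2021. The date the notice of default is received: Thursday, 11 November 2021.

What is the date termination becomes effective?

The last day of the cure period: 10 business days after Thursday, 11 November 2021, skipping weekends — Nov 12, Nov 15, Nov 16, Nov 17, Nov 18, Nov 19, Nov 22, Nov 23, Nov 24, Nov 25 — lands on Thursday, 25 November 2021.
The date termination becomes effective: 25 November 2021 + 20 days = 15 December 2021.

15 December 2021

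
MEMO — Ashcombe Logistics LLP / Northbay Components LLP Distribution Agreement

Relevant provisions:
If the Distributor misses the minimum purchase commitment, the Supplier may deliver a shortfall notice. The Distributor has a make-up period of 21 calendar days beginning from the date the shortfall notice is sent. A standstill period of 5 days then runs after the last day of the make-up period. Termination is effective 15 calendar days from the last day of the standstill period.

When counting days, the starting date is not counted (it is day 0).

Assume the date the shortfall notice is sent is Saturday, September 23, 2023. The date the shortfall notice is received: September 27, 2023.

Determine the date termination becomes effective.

November 3, 2023

The last day of the make-up period: 21 calendar days after September 23, 2023 is October 14, 2023.
The last day of the standstill period: October 14, 2023 + 5 days = October 19, 2023.
The date termination becomes effective: 15 calendar days after October 19, 2023 is November 3, 2023.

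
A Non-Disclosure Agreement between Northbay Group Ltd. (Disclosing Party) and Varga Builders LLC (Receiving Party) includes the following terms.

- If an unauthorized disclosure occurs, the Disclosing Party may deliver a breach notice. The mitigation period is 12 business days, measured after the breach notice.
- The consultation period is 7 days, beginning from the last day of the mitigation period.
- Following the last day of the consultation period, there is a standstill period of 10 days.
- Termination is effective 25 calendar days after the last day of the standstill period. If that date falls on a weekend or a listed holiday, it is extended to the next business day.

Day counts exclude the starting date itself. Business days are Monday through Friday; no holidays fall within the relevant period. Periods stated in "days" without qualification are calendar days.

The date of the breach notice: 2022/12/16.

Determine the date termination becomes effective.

The last day of the mitigation period: counting 12 business days from Friday, 2022/12/16 (Dec 19, Dec 20, Dec 21, Dec 22, …, Dec 30, Jan 2, Jan 3, skipping weekends) reaches Tuesday, 2023/01/03.
Adding 7 calendar days to 2023/01/03 gives 2023/01/10, which is the last day of the consultation period.
Adding 10 calendar days to 2023/01/10 gives 2023/01/20, which is the last day of the standstill period.
Adding 25 calendar days to 2023/01/20 gives 2023/02/14, which is the date termination becomes effective. 2023/02/14 is a Tuesday, so no roll-forward applies.

2023/02/14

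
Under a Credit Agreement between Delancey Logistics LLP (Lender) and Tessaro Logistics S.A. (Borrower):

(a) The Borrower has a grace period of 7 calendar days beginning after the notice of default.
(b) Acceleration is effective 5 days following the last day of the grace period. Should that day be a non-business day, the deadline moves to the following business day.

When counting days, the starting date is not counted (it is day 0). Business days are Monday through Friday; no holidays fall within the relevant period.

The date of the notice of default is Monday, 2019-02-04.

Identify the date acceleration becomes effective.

The last day of the grace period: 7 calendar days after 2019-02-04 is 2019-02-11.
Adding 5 calendar days to 2019-02-11 gives 2019-02-16, which is the date acceleration becomes effective. That falls on a Saturday, so it rolls to the next business day, Monday, 2019-02-18.

2019-02-18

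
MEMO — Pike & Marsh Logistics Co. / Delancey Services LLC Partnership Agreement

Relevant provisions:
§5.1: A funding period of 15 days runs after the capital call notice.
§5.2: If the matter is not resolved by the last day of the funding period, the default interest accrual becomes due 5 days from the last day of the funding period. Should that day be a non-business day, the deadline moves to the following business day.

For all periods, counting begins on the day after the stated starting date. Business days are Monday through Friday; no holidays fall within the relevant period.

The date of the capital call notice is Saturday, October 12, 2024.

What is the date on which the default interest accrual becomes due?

Adding 15 calendar days to October 12, 2024 gives October 27, 2024, which is the last day of the funding period.
Adding 5 calendar days to October 27, 2024 gives November 1, 2024, which is the date on which the default interest accrual becomes due. November 1, 2024 is a Friday, so no roll-forward applies.

November 1, 2024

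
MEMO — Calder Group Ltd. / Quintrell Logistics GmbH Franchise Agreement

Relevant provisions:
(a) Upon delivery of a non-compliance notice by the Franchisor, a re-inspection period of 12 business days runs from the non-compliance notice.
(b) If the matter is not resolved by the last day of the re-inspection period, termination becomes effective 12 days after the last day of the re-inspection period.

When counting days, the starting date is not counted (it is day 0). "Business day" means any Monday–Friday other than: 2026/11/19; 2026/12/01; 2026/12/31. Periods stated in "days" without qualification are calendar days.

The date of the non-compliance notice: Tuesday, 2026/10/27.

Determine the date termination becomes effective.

2026/11/24

The last day of the re-inspection period: 12 business days after Tuesday, 2026/10/27, skipping weekends — Oct 28, Oct 29, Oct 30, Nov 2, …, Nov 10, Nov 11, Nov 12 — lands on Thursday, 2026/11/12.
Adding 12 calendar days to 2026/11/12 gives 2026/11/24, which is the date termination becomes effective.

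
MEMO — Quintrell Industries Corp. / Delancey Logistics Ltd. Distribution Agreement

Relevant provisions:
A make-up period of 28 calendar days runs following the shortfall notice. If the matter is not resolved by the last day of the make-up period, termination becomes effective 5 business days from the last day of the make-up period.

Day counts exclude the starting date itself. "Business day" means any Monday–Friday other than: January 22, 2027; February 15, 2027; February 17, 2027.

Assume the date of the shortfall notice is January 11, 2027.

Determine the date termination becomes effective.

February 16, 2027

Adding 28 calendar days to January 11, 2027 gives February 8, 2027, which is the last day of the make-up period.
From Monday, February 8, 2027, 5 business days (Feb 9, Feb 10, Feb 11, Feb 12, Feb 16, skipping weekends and the listed holiday on Feb 15) brings us to Tuesday, February 16, 2027, which is the date termination becomes effective.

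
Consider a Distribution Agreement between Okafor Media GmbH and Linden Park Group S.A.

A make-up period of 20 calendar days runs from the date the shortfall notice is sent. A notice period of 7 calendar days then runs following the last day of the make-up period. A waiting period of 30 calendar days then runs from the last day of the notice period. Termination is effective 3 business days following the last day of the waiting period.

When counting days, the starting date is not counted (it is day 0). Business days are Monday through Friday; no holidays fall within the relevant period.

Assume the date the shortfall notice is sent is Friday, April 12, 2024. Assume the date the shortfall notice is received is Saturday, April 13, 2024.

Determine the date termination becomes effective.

The last day of the make-up period: 20 calendar days after April 12, 2024 is May 2, 2024.
The last day of the notice period: 7 calendar days after May 2, 2024 is May 9, 2024.
Adding 30 calendar days to May 9, 2024 gives June 8, 2024, which is the last day of the waiting period.
The date termination becomes effective: counting 3 business days from Saturday, June 8, 2024 (Jun 10, Jun 11, Jun 12, skipping weekends) reaches Wednesday, June 12, 2024.

June 12, 2024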